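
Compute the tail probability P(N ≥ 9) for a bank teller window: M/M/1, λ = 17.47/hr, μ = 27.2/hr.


ρ = 17.47/27.2 = 0.6423
P(N ≥ n) = ρ^n = 0.6423^9 = 0.018600

Final: 0.018600


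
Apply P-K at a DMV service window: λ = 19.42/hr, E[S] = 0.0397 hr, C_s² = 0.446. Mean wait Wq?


ρ = λ·E[S] = 19.42·0.0397 = 0.7710
E[S²] = E[S]²(1+C_s²) = 0.0397²·(1+0.446) = 0.002279
Wq = λ·E[S²]/(2(1−ρ)) = 19.42·0.002279/(2·0.2290) = 0.09662 hr

Final: 0.09662 hr


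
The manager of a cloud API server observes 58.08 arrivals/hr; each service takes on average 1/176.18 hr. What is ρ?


ρ = λ/μ = 58.08/176.18 = 0.3297

Final: 0.3297


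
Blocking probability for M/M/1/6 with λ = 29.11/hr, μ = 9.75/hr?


ρ = λ/μ = 29.11/9.75 = 2.9856
P_K = (1−ρ)ρ^K/(1−ρ^(K+1)) = (-1.9856·708.313531)/(1 − 2114.769938)
= -1406.456407/-2113.769938 = 0.665378

Final: 0.665378


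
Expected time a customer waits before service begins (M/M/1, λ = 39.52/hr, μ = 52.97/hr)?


ρ = 39.52/52.97 = 0.7461
Wq = ρ/(μ−λ) = 0.7461/(52.97 − 39.52) = 0.7461/13.45 = 0.05547 hr

Final: 0.05547 hr


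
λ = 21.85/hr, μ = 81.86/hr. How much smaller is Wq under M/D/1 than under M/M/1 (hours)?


ρ = 21.85/81.86 = 0.2669
Wq(M/M/1) = ρ/(μ−λ) = 0.2669/60.01 = 0.004448 hr
Wq(M/D/1) = ρ/(2(μ−λ)) = 0.002224 hr
Savings = 0.004448 − 0.002224 = 0.002224 hr

Final: 0.002224 hr


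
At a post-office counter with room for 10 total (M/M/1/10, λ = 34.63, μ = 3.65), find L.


ρ = 34.63/3.65 = 9.4877
L = ρ[1 − (K+1)ρ^K + Kρ^(K+1)] / [(1−ρ)(1−ρ^(K+1))]
Numerator: 9.4877·(1 − 11·5910119618.634717 + 10·56073271888.580902) = 4703241695540.734375
Denominator: (-8.4877)·(-56073271887.580902) = 475931496733.494995
L = 4703241695540.734375/475931496733.494995 = 9.8822

Final: 9.8822


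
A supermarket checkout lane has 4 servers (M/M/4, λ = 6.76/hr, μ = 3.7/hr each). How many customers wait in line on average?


a = λ/μ = 1.8270; ρ = a/4 = 0.4568
P₀ = 0.157057
Lq = P₀·a^c·ρ / (c!·(1−ρ)²) = 0.157057·11.14243·0.4568/(24·0.29511)
= 0.11286

Final: 0.11286


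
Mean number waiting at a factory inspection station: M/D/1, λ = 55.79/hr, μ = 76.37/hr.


ρ = 55.79/76.37 = 0.7305
M/D/1: Lq = ρ²/(2(1−ρ)) = 0.5337/(2·0.2695) = 0.99018

Final: 0.99018


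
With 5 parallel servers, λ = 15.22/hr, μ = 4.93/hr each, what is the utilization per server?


ρ = λ/(cμ) = 15.22/(5·4.93) = 15.22/24.65 = 0.6174

Final: 0.6174


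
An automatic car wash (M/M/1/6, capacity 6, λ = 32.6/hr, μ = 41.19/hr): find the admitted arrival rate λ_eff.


ρ = 0.7915; P_K = (1−ρ)ρ^6/(1−ρ^7) = 0.063636
λ_eff = λ(1 − P_K) = 32.6·(1 − 0.063636) = 32.6·0.936364 = 30.5255 /hr

Final: 30.5255 /hr


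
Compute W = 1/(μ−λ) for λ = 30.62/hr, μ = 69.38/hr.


W = 1/(μ−λ) = 1/(69.38 − 30.62) = 1/38.76 = 0.02580 hr

Final: 0.02580 hr


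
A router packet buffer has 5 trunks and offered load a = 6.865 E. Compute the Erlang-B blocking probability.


B(c,a) = (a^c/c!) / Σ_{k=0}^{c} a^k/k!
a^5/5! = 127.063690
Σ terms (k=0..5): 1.00000 + 6.86500 + 23.56411 + 53.92254 + 92.54457 + 127.06369 = 304.959912
B = 127.063690/304.959912 = 0.416657

Final: 0.416657


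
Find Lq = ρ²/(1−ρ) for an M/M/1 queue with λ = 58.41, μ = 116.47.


ρ = 58.41/116.47 = 0.5015
Lq = ρ²/(1−ρ) = 0.2515/0.4985 = 0.5045

Final: 0.5045


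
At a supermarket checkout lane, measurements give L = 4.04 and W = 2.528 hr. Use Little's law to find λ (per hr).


λ = L/W = 4.04/2.528 = 1.5981 /hr

Final: 1.5981 /hr


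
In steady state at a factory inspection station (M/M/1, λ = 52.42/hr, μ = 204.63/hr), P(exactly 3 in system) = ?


ρ = 52.42/204.63 = 0.2562
P_n = (1−ρ)·ρ^n = (1 − 0.2562)·0.2562^3 = 0.7438·0.016811 = 0.012504

Final: 0.012504


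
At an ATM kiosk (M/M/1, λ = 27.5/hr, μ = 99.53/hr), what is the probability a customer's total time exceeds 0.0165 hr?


W ~ Exponential(μ−λ) for M/M/1.
μ − λ = 99.53 − 27.5 = 72.0300
P(W > t) = e^{−(μ−λ)t} = e^{−1.1885} = 0.304679

Final: 0.304679


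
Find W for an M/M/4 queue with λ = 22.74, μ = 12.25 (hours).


a = 1.8563; ρ = 0.4641; P₀ = 0.152238
Lq = P₀·a^c·ρ/(c!(1−ρ)²) = 0.12171
Wq = Lq/λ = 0.12171/22.74 = 0.005352 hr
W = Wq + 1/μ = 0.005352 + 0.08163 = 0.08698 hr

Final: 0.08698 hr


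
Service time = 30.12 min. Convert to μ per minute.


μ = 1/(service time) in consistent units.
1 minute = 1 min, so μ = 1/30.12 = 0.03320 per minute

Final: 0.03320 /min


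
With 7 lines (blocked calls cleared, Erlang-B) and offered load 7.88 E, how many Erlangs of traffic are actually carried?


B(7,7.88) = 0.301348 (Erlang-B)
Carried load = a(1 − B) = 7.88·(1 − 0.301348) = 7.88·0.698652 = 5.5054 E

Final: 5.5054 Erlangs


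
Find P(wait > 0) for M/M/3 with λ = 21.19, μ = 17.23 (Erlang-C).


a = λ/μ = 1.2298; ρ = a/3 = 0.4099
P₀ = 0.284780 (from M/M/c formula)
C(c,a) = [a^c/(c!(1−ρ))]·P₀ = [1.86010/(6·0.5901)]·0.284780
= 0.52540·0.284780 = 0.149624

Final: 0.149624


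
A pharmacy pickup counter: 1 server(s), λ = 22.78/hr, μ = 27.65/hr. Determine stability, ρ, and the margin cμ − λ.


Total capacity cμ = 1·27.65 = 27.65/hr
ρ = λ/(cμ) = 22.78/27.65 = 0.8239
Stable ⇔ ρ < 1: YES
Spare capacity = cμ − λ = 27.65 − 22.78 = 4.87/hr

Final: ρ = 0.8239; stable; margin = 4.87/hr


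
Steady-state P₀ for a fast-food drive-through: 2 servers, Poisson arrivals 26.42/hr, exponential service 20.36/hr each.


a = λ/μ = 26.42/20.36 = 1.2976; ρ = a/c = 0.6488
Σ_{k=0}^{1} a^k/k! (terms k=0..1) = 1.00000 + 1.29764 = 2.29764
Tail: a^2/(2!(1−ρ)) = 1.68388/(2·0.3512) = 2.39746
P₀ = 1/(2.29764 + 2.39746) = 1/4.69510 = 0.212988

Final: 0.212988


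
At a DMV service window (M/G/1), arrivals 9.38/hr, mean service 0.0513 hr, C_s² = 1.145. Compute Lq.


ρ = λ·E[S] = 9.38·0.0513 = 0.4812
Lq = ρ²(1+C_s²)/(2(1−ρ)) = 0.2315·(1+1.145)/(2·0.5188)
= 0.2315·2.1450/1.0376 = 0.47867

Final: 0.47867


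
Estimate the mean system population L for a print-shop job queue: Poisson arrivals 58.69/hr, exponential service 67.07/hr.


ρ = λ/μ = 58.69/67.07 = 0.8751
L = ρ/(1−ρ) = 0.8751/(1 − 0.8751) = 0.8751/0.1249 = 7.0036

Final: 7.0036


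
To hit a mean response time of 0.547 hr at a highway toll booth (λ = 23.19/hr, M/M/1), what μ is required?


W = 1/(μ−λ) ⇒ μ − λ = 1/W = 1/0.547 = 1.8282
μ = λ + 1/W = 23.19 + 1.8282 = 25.0182 per hr

Final: 25.0182 /hr


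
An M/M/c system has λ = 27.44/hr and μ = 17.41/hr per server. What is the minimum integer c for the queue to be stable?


Stability requires cμ > λ ⇔ c > λ/μ.
λ/μ = 27.44/17.41 = 1.5761
Minimum integer c = ⌊1.5761⌋ + 1 = 2
Check: 2·17.41 = 34.82 > 27.44, while 1·17.41 = 17.41 ≤ 27.44

Final: 2 servers


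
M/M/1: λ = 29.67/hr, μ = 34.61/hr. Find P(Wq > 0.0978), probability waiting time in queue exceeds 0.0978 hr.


ρ = 29.67/34.61 = 0.8573
P(Wq > t) = ρ·e^{−(μ−λ)t} = 0.8573·e^{−0.4831}
= 0.8573·0.616848 = 0.528804

Final: 0.528804


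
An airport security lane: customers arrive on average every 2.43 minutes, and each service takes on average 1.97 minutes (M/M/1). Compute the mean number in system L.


λ = 60/2.43 = 24.6914 /hr
μ = 60/1.97 = 30.4569 /hr
ρ = λ/μ = 24.6914/30.4569 = 0.8107
L = ρ/(1−ρ) = 0.8107/0.1893 = 4.2826

Final: 4.2826


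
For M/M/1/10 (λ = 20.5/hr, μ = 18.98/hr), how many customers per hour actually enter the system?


ρ = 1.0801; P_K = (1−ρ)ρ^10/(1−ρ^11) = 0.129743
λ_eff = λ(1 − P_K) = 20.5·(1 − 0.129743) = 20.5·0.870257 = 17.8403 /hr

Final: 17.8403 /hr


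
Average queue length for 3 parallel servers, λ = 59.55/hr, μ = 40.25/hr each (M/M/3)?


a = λ/μ = 1.4795; ρ = a/3 = 0.4932
P₀ = 0.215567
Lq = P₀·a^c·ρ / (c!·(1−ρ)²) = 0.215567·3.23853·0.4932/(6·0.25688)
= 0.22338

Final: 0.22338


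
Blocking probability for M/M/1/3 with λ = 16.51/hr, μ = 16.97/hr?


ρ = λ/μ = 16.51/16.97 = 0.9729
P_K = (1−ρ)ρ^K/(1−ρ^(K+1)) = (0.02711·0.920864)/(1 − 0.895903)
= 0.024962/0.104097 = 0.239791

Final: 0.239791


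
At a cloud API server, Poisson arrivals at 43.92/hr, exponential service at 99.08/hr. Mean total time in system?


W = 1/(μ−λ) = 1/(99.08 − 43.92) = 1/55.16 = 0.01813 hr

Final: 0.01813 hr


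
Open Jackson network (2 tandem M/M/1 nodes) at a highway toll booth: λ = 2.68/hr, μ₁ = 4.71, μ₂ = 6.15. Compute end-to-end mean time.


Each node sees arrival rate λ = 2.68/hr (tandem ⇒ throughput preserved).
W₁ = 1/(μ₁−λ) = 1/(4.71−2.68) = 0.49261 hr
W₂ = 1/(μ₂−λ) = 1/(6.15−2.68) = 0.28818 hr
W_total = W₁ + W₂ = 0.49261 + 0.28818 = 0.78080 hr

Final: 0.78080 hr


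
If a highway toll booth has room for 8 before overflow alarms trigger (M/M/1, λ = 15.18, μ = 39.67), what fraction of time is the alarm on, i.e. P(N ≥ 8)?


ρ = 15.18/39.67 = 0.3827
P(N ≥ n) = ρ^n = 0.3827^8 = 0.0004597

Final: 0.0004597


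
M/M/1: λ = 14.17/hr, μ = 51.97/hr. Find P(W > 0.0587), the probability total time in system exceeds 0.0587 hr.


W ~ Exponential(μ−λ) for M/M/1.
μ − λ = 51.97 − 14.17 = 37.8000
P(W > t) = e^{−(μ−λ)t} = e^{−2.2189} = 0.108733

Final: 0.108733


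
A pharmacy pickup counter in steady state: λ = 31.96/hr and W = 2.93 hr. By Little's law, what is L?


L = λW = 31.96·2.93 = 93.6428

Final: 93.6428


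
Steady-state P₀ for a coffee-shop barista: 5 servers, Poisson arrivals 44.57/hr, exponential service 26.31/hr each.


a = λ/μ = 44.57/26.31 = 1.6940; ρ = a/c = 0.3388
Σ_{k=0}^{4} a^k/k! (terms k=0..4) = 1.00000 + 1.69403 + 1.43487 + 0.81024 + 0.34314 = 5.28229
Tail: a^5/(5!(1−ρ)) = 13.95112/(120·0.6612) = 0.17583
P₀ = 1/(5.28229 + 0.17583) = 1/5.45812 = 0.183213

Final: 0.183213


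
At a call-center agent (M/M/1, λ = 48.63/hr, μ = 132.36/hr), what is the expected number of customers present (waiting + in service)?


ρ = λ/μ = 48.63/132.36 = 0.3674
L = ρ/(1−ρ) = 0.3674/(1 − 0.3674) = 0.3674/0.6326 = 0.5808

Final: 0.5808


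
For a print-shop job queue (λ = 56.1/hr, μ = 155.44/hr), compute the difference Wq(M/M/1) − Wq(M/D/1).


ρ = 56.1/155.44 = 0.3609
Wq(M/M/1) = ρ/(μ−λ) = 0.3609/99.34 = 0.003633 hr
Wq(M/D/1) = ρ/(2(μ−λ)) = 0.001817 hr
Savings = 0.003633 − 0.001817 = 0.001817 hr

Final: 0.001817 hr


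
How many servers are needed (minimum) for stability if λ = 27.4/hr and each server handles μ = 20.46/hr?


Stability requires cμ > λ ⇔ c > λ/μ.
λ/μ = 27.4/20.46 = 1.3392
Minimum integer c = ⌊1.3392⌋ + 1 = 2
Check: 2·20.46 = 40.92 > 27.4, while 1·20.46 = 20.46 ≤ 27.4

Final: 2 servers


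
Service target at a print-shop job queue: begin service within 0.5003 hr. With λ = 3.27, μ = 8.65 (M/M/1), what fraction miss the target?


ρ = 3.27/8.65 = 0.3780
P(Wq > t) = ρ·e^{−(μ−λ)t} = 0.3780·e^{−2.6916}
= 0.3780·0.067771 = 0.025620

Final: 0.025620


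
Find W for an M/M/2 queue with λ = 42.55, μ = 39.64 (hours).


a = 1.0734; ρ = 0.5367; P₀ = 0.301486
Lq = P₀·a^c·ρ/(c!(1−ρ)²) = 0.43430
Wq = Lq/λ = 0.43430/42.55 = 0.01021 hr
W = Wq + 1/μ = 0.01021 + 0.02523 = 0.03543 hr

Final: 0.03543 hr


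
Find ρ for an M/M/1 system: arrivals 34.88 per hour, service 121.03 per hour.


ρ = λ/μ = 34.88/121.03 = 0.2882

Final: 0.2882


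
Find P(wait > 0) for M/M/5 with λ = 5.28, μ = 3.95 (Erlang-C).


a = λ/μ = 1.3367; ρ = a/5 = 0.2673
P₀ = 0.262485 (from M/M/c formula)
C(c,a) = [a^c/(c!(1−ρ))]·P₀ = [4.26760/(120·0.7327)]·0.262485
= 0.04854·0.262485 = 0.012741

Final: 0.012741


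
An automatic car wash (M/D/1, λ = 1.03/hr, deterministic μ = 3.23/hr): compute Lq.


ρ = 1.03/3.23 = 0.3189
M/D/1: Lq = ρ²/(2(1−ρ)) = 0.1017/(2·0.6811) = 0.07465

Final: 0.07465


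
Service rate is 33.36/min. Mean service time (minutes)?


Mean service time = 1/μ = 1/33.36 minute = 0.02998 minute
In minutes: 0.02998 × 1 = 0.02998 min

Final: 0.02998 min


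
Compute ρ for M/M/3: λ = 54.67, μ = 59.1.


ρ = λ/(cμ) = 54.67/(3·59.1) = 54.67/177.30 = 0.3083

Final: 0.3083


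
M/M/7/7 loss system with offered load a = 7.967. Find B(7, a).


B(c,a) = (a^c/c!) / Σ_{k=0}^{c} a^k/k!
a^7/7! = 404.234321
Σ terms (k=0..7): 1.00000 + 7.96700 + 31.73654 + 84.28168 + 167.86804 + 267.48094 + 355.17011 + 404.23432 = 1319.738638
B = 404.234321/1319.738638 = 0.306299

Final: 0.306299


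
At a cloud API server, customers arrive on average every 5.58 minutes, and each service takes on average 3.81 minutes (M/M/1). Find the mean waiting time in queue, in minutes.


λ = 60/5.58 = 10.7527 /hr
μ = 60/3.81 = 15.7480 /hr
ρ = λ/μ = 10.7527/15.7480 = 0.6828
Wq = ρ/(μ−λ) = 0.6828/(15.7480−10.7527) = 0.13669 hr
In minutes: 0.13669·60 = 8.201 min

Final: 8.201 min


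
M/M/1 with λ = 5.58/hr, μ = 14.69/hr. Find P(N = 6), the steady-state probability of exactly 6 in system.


ρ = 5.58/14.69 = 0.3799
P_n = (1−ρ)·ρ^n = (1 − 0.3799)·0.3799^6 = 0.6201·0.003004 = 0.001863

Final: 0.001863


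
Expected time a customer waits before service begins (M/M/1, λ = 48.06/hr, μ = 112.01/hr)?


ρ = 48.06/112.01 = 0.4291
Wq = ρ/(μ−λ) = 0.4291/(112.01 − 48.06) = 0.4291/63.95 = 0.006709 hr

Final: 0.006709 hr


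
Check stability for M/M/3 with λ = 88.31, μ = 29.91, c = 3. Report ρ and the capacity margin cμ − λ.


Total capacity cμ = 3·29.91 = 89.73/hr
ρ = λ/(cμ) = 88.31/89.73 = 0.9842
Stable ⇔ ρ < 1: YES
Spare capacity = cμ − λ = 89.73 − 88.31 = 1.42/hr

Final: ρ = 0.9842; stable; margin = 1.42/hr


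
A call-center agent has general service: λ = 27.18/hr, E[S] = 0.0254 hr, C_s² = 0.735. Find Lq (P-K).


ρ = λ·E[S] = 27.18·0.0254 = 0.6904
Lq = ρ²(1+C_s²)/(2(1−ρ)) = 0.4766·(1+0.735)/(2·0.3096)
= 0.4766·1.7350/0.6193 = 1.33535

Final: 1.33535


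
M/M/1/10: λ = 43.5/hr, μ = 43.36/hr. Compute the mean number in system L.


ρ = 43.5/43.36 = 1.0032
L = ρ[1 − (K+1)ρ^K + Kρ^(K+1)] / [(1−ρ)(1−ρ^(K+1))]
Numerator: 1.0032·(1 − 11·1.032761 + 10·1.036096) = 0.0005865
Denominator: (-0.003229)·(-0.036096) = 0.0001165
L = 0.0005865/0.0001165 = 5.0322

Final: 5.0322


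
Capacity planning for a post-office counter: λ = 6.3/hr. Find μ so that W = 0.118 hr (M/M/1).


W = 1/(μ−λ) ⇒ μ − λ = 1/W = 1/0.118 = 8.4746
μ = λ + 1/W = 6.3 + 8.4746 = 14.7746 per hr

Final: 14.7746 /hr


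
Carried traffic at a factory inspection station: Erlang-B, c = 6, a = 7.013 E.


B(6,7.013) = 0.332141 (Erlang-B)
Carried load = a(1 − B) = 7.013·(1 − 0.332141) = 7.013·0.667859 = 4.6837 E

Final: 4.6837 Erlangs


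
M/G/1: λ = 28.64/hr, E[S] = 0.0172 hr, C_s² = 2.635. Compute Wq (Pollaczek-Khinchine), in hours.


ρ = λ·E[S] = 28.64·0.0172 = 0.4926
E[S²] = E[S]²(1+C_s²) = 0.0172²·(1+2.635) = 0.001075
Wq = λ·E[S²]/(2(1−ρ)) = 28.64·0.001075/(2·0.5074) = 0.03035 hr

Final: 0.03035 hr


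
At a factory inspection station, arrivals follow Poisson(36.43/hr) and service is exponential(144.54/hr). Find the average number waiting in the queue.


ρ = 36.43/144.54 = 0.2520
Lq = ρ²/(1−ρ) = 0.06352/0.7480 = 0.08493

Final: 0.08493


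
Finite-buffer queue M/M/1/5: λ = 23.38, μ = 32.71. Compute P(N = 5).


ρ = λ/μ = 23.38/32.71 = 0.7148
P_K = (1−ρ)ρ^K/(1−ρ^(K+1)) = (0.2852·0.186561)/(1 − 0.133347)
= 0.053213/0.866653 = 0.061401

Final: 0.061401


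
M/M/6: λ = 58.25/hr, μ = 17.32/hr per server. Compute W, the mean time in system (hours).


a = 3.3632; ρ = 0.5605; P₀ = 0.033503
Lq = P₀·a^c·ρ/(c!(1−ρ)²) = 0.19542
Wq = Lq/λ = 0.19542/58.25 = 0.003355 hr
W = Wq + 1/μ = 0.003355 + 0.05774 = 0.06109 hr

Final: 0.06109 hr


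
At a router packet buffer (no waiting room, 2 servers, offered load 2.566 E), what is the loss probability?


B(c,a) = (a^c/c!) / Σ_{k=0}^{c} a^k/k!
a^2/2! = 3.292178
Σ terms (k=0..2): 1.00000 + 2.56600 + 3.29218 = 6.858178
B = 3.292178/6.858178 = 0.480037

Final: 0.480037


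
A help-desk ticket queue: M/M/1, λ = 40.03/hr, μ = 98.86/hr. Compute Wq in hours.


ρ = 40.03/98.86 = 0.4049
Wq = ρ/(μ−λ) = 0.4049/(98.86 − 40.03) = 0.4049/58.83 = 0.006883 hr

Final: 0.006883 hr


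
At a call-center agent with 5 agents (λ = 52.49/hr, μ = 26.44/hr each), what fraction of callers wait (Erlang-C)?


a = λ/μ = 1.9852; ρ = a/5 = 0.3970
P₀ = 0.136364 (from M/M/c formula)
C(c,a) = [a^c/(c!(1−ρ))]·P₀ = [30.83725/(120·0.6030)]·0.136364
= 0.42620·0.136364 = 0.058118

Final: 0.058118


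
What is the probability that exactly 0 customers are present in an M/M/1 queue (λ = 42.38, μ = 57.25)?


ρ = 42.38/57.25 = 0.7403
P_n = (1−ρ)·ρ^n = (1 − 0.7403)·0.7403^0 = 0.2597·1.000000 = 0.259738

Final: 0.259738


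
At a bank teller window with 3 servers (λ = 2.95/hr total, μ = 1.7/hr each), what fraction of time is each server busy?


ρ = λ/(cμ) = 2.95/(3·1.7) = 2.95/5.10 = 0.5784

Final: 0.5784


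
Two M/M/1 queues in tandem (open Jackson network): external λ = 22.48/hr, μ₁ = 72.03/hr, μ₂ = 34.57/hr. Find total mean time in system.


Each node sees arrival rate λ = 22.48/hr (tandem ⇒ throughput preserved).
W₁ = 1/(μ₁−λ) = 1/(72.03−22.48) = 0.02018 hr
W₂ = 1/(μ₂−λ) = 1/(34.57−22.48) = 0.08271 hr
W_total = W₁ + W₂ = 0.02018 + 0.08271 = 0.10289 hr

Final: 0.10289 hr


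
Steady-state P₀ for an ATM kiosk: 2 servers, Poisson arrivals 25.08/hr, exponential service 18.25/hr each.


a = λ/μ = 25.08/18.25 = 1.3742; ρ = a/c = 0.6871
Σ_{k=0}^{1} a^k/k! (terms k=0..1) = 1.00000 + 1.37425 = 2.37425
Tail: a^2/(2!(1−ρ)) = 1.88855/(2·0.3129) = 3.01805
P₀ = 1/(2.37425 + 3.01805) = 1/5.39229 = 0.185450

Final: 0.185450


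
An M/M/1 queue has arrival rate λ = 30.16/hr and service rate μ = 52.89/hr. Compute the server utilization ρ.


ρ = λ/μ = 30.16/52.89 = 0.5702

Final: 0.5702


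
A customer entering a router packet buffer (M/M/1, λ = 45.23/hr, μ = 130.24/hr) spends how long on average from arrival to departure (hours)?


W = 1/(μ−λ) = 1/(130.24 − 45.23) = 1/85.01 = 0.01176 hr

Final: 0.01176 hr


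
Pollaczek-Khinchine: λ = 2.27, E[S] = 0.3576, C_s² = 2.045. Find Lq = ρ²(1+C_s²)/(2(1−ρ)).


ρ = λ·E[S] = 2.27·0.3576 = 0.8118
Lq = ρ²(1+C_s²)/(2(1−ρ)) = 0.6589·(1+2.045)/(2·0.1882)
= 0.6589·3.0450/0.3765 = 5.32934

Final: 5.32934


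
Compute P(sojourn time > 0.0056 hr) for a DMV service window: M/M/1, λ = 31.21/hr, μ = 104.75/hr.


W ~ Exponential(μ−λ) for M/M/1.
μ − λ = 104.75 − 31.21 = 73.5400
P(W > t) = e^{−(μ−λ)t} = e^{−0.4118} = 0.662441

Final: 0.662441


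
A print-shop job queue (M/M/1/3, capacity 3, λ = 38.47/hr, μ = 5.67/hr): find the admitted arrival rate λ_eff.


ρ = 6.7848; P_K = (1−ρ)ρ^3/(1−ρ^4) = 0.853015
λ_eff = λ(1 − P_K) = 38.47·(1 − 0.853015) = 38.47·0.146985 = 5.6545 /hr

Final: 5.6545 /hr


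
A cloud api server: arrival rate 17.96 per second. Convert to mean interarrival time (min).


Mean interarrival time = 1/λ = 1/17.96 second = 0.05568 second
In minutes: 0.05568 × 0.0166667 = 0.0009280 min

Final: 0.0009280 min


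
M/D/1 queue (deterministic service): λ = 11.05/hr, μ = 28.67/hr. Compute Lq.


ρ = 11.05/28.67 = 0.3854
M/D/1: Lq = ρ²/(2(1−ρ)) = 0.1485/(2·0.6146) = 0.12085

Final: 0.12085


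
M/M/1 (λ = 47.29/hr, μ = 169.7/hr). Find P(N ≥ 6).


ρ = 47.29/169.7 = 0.2787
P(N ≥ n) = ρ^n = 0.2787^6 = 0.0004683

Final: 0.0004683


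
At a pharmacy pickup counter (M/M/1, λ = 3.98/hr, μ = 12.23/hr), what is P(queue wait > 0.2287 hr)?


ρ = 3.98/12.23 = 0.3254
P(Wq > t) = ρ·e^{−(μ−λ)t} = 0.3254·e^{−1.8868}
= 0.3254·0.151560 = 0.049322

Final: 0.049322


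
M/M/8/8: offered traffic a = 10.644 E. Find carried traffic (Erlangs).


B(8,10.644) = 0.367472 (Erlang-B)
Carried load = a(1 − B) = 10.644·(1 − 0.367472) = 10.644·0.632528 = 6.7326 E

Final: 6.7326 Erlangs


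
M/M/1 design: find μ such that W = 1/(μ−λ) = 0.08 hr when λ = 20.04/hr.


W = 1/(μ−λ) ⇒ μ − λ = 1/W = 1/0.08 = 12.5000
μ = λ + 1/W = 20.04 + 12.5000 = 32.5400 per hr

Final: 32.5400 /hr


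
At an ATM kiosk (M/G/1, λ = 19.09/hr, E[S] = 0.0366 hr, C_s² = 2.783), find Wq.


ρ = λ·E[S] = 19.09·0.0366 = 0.6987
E[S²] = E[S]²(1+C_s²) = 0.0366²·(1+2.783) = 0.005068
Wq = λ·E[S²]/(2(1−ρ)) = 19.09·0.005068/(2·0.3013) = 0.16053 hr

Final: 0.16053 hr


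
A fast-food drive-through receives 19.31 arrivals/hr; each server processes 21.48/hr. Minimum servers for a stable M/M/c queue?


Stability requires cμ > λ ⇔ c > λ/μ.
λ/μ = 19.31/21.48 = 0.8990
Minimum integer c = ⌊0.8990⌋ + 1 = 1
Check: 1·21.48 = 21.48 > 19.31, while 0·21.48 = 0.00 ≤ 19.31

Final: 1 servers


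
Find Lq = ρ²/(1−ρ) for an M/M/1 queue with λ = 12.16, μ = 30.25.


ρ = 12.16/30.25 = 0.4020
Lq = ρ²/(1−ρ) = 0.1616/0.5980 = 0.2702

Final: 0.2702


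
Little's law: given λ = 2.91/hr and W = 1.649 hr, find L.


L = λW = 2.91·1.649 = 4.7986

Final: 4.7986


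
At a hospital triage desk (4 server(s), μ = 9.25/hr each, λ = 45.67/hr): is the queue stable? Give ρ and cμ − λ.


Total capacity cμ = 4·9.25 = 37.00/hr
ρ = λ/(cμ) = 45.67/37.00 = 1.2343
Stable ⇔ ρ < 1: NO
Spare capacity = cμ − λ = 37.00 − 45.67 = -8.67/hr

Final: ρ = 1.2343; unstable; margin = -8.67/hr


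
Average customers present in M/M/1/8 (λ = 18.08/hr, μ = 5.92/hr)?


ρ = 18.08/5.92 = 3.0541
L = ρ[1 − (K+1)ρ^K + Kρ^(K+1)] / [(1−ρ)(1−ρ^(K+1))]
Numerator: 3.0541·(1 − 9·7568.568664 + 8·23114.817813) = 356720.918136
Denominator: (-2.0541)·(-23113.817813) = 47477.031183
L = 356720.918136/47477.031183 = 7.5135

Final: 7.5135


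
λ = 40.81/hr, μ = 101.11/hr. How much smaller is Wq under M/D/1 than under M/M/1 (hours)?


ρ = 40.81/101.11 = 0.4036
Wq(M/M/1) = ρ/(μ−λ) = 0.4036/60.30 = 0.006694 hr
Wq(M/D/1) = ρ/(2(μ−λ)) = 0.003347 hr
Savings = 0.006694 − 0.003347 = 0.003347 hr

Final: 0.003347 hr


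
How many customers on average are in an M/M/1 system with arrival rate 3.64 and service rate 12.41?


ρ = λ/μ = 3.64/12.41 = 0.2933
L = ρ/(1−ρ) = 0.2933/(1 − 0.2933) = 0.2933/0.7067 = 0.4151

Final: 0.4151


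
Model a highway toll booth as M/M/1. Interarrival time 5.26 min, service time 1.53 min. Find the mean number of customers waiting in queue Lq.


λ = 60/5.26 = 11.4068 /hr
μ = 60/1.53 = 39.2157 /hr
ρ = λ/μ = 11.4068/39.2157 = 0.2909
Lq = ρ²/(1−ρ) = 0.08461/0.7091 = 0.1193

Final: 0.1193


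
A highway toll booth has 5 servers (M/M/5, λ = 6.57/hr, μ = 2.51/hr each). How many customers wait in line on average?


a = λ/μ = 2.6175; ρ = a/5 = 0.5235
P₀ = 0.070736
Lq = P₀·a^c·ρ / (c!·(1−ρ)²) = 0.070736·122.87350·0.5235/(120·0.22705)
= 0.16700

Final: 0.16700


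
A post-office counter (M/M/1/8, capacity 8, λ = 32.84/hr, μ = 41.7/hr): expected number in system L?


ρ = 32.84/41.7 = 0.7875
L = ρ[1 − (K+1)ρ^K + Kρ^(K+1)] / [(1−ρ)(1−ρ^(K+1))]
Numerator: 0.7875·(1 − 9·0.147957 + 8·0.116521) = 0.472951
Denominator: (0.2125)·(0.883479) = 0.187713
L = 0.472951/0.187713 = 2.5195

Final: 2.5195


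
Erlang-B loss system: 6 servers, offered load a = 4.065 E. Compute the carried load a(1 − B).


B(6,4.065) = 0.121881 (Erlang-B)
Carried load = a(1 − B) = 4.065·(1 − 0.121881) = 4.065·0.878119 = 3.5696 E

Final: 3.5696 Erlangs


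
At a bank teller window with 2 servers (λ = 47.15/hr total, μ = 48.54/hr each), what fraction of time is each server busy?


ρ = λ/(cμ) = 47.15/(2·48.54) = 47.15/97.08 = 0.4857

Final: 0.4857


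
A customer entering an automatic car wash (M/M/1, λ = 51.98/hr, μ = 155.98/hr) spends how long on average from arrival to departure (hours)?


W = 1/(μ−λ) = 1/(155.98 − 51.98) = 1/104.00 = 0.009615 hr

Final: 0.009615 hr


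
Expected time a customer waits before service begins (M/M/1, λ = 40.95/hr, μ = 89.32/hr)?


ρ = 40.95/89.32 = 0.4585
Wq = ρ/(μ−λ) = 0.4585/(89.32 − 40.95) = 0.4585/48.37 = 0.009478 hr

Final: 0.009478 hr


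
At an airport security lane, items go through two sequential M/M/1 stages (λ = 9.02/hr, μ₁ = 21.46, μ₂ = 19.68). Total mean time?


Each node sees arrival rate λ = 9.02/hr (tandem ⇒ throughput preserved).
W₁ = 1/(μ₁−λ) = 1/(21.46−9.02) = 0.08039 hr
W₂ = 1/(μ₂−λ) = 1/(19.68−9.02) = 0.09381 hr
W_total = W₁ + W₂ = 0.08039 + 0.09381 = 0.17419 hr

Final: 0.17419 hr


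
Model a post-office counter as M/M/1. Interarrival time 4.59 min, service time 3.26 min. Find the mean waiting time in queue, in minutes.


λ = 60/4.59 = 13.0719 /hr
μ = 60/3.26 = 18.4049 /hr
ρ = λ/μ = 13.0719/18.4049 = 0.7102
Wq = ρ/(μ−λ) = 0.7102/(18.4049−13.0719) = 0.13318 hr
In minutes: 0.13318·60 = 7.991 min

Final: 7.991 min


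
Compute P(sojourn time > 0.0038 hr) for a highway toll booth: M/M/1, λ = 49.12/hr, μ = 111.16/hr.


W ~ Exponential(μ−λ) for M/M/1.
μ − λ = 111.16 − 49.12 = 62.0400
P(W > t) = e^{−(μ−λ)t} = e^{−0.2358} = 0.789977

Final: 0.789977


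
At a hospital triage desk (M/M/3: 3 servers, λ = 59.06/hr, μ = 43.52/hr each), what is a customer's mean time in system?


a = 1.3571; ρ = 0.4524; P₀ = 0.247615
Lq = P₀·a^c·ρ/(c!(1−ρ)²) = 0.15557
Wq = Lq/λ = 0.15557/59.06 = 0.002634 hr
W = Wq + 1/μ = 0.002634 + 0.02298 = 0.02561 hr

Final: 0.02561 hr


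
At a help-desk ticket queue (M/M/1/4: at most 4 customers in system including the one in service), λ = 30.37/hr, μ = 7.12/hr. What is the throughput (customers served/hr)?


ρ = 4.2654; P_K = (1−ρ)ρ^4/(1−ρ^5) = 0.766101
λ_eff = λ(1 − P_K) = 30.37·(1 − 0.766101) = 30.37·0.233899 = 7.1035 /hr

Final: 7.1035 /hr


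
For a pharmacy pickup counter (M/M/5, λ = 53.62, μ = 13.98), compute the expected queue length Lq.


a = λ/μ = 3.8355; ρ = a/5 = 0.7671
P₀ = 0.016581
Lq = P₀·a^c·ρ / (c!·(1−ρ)²) = 0.016581·830.03841·0.7671/(120·0.05424)
= 1.62187

Final: 1.62187


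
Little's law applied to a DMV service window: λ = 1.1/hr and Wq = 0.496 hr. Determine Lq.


Lq = λWq = 1.1·0.496 = 0.5456

Final: 0.5456


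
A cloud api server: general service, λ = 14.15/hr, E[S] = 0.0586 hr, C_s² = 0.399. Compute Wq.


ρ = λ·E[S] = 14.15·0.0586 = 0.8292
E[S²] = E[S]²(1+C_s²) = 0.0586²·(1+0.399) = 0.004804
Wq = λ·E[S²]/(2(1−ρ)) = 14.15·0.004804/(2·0.1708) = 0.19899 hr

Final: 0.19899 hr


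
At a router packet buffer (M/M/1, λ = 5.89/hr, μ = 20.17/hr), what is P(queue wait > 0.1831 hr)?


ρ = 5.89/20.17 = 0.2920
P(Wq > t) = ρ·e^{−(μ−λ)t} = 0.2920·e^{−2.6147}
= 0.2920·0.073192 = 0.021373

Final: 0.021373


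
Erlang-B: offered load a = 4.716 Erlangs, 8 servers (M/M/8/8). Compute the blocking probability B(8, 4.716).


B(c,a) = (a^c/c!) / Σ_{k=0}^{c} a^k/k!
a^8/8! = 6.068339
Σ terms (k=0..8): 1.00000 + 4.71600 + 11.12033 + 17.48116 + 20.61028 + 19.43962 + 15.27954 + 10.29404 + 6.06834 = 106.009308
B = 6.068339/106.009308 = 0.057243

Final: 0.057243


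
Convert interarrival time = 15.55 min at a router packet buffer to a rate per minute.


λ = 1/(interarrival time) in consistent units.
1 minute = 1 min, so λ = 1/15.55 = 0.06431 per minute

Final: 0.06431 /min


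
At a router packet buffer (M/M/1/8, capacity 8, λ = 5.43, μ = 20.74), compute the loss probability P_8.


ρ = λ/μ = 5.43/20.74 = 0.2618
P_K = (1−ρ)ρ^K/(1−ρ^(K+1)) = (0.7382·0.00002208)/(1 − 0.000005780)
= 0.00001630/0.999994 = 0.00001630

Final: 0.00001630


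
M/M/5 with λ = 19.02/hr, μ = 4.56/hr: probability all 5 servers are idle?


a = λ/μ = 19.02/4.56 = 4.1711; ρ = a/c = 0.8342
Σ_{k=0}^{4} a^k/k! (terms k=0..4) = 1.00000 + 4.17105 + 8.69884 + 12.09444 + 12.61164 = 38.57597
Tail: a^5/(5!(1−ρ)) = 1262.49117/(120·0.1658) = 63.45855
P₀ = 1/(38.57597 + 63.45855) = 1/102.03452 = 0.009801

Final: 0.009801


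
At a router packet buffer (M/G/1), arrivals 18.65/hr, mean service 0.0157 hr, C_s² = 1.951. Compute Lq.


ρ = λ·E[S] = 18.65·0.0157 = 0.2928
Lq = ρ²(1+C_s²)/(2(1−ρ)) = 0.08573·(1+1.951)/(2·0.7072)
= 0.08573·2.9510/1.4144 = 0.17888

Final: 0.17888


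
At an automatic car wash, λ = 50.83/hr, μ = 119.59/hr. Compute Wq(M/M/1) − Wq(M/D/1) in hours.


ρ = 50.83/119.59 = 0.4250
Wq(M/M/1) = ρ/(μ−λ) = 0.4250/68.76 = 0.006181 hr
Wq(M/D/1) = ρ/(2(μ−λ)) = 0.003091 hr
Savings = 0.006181 − 0.003091 = 0.003091 hr

Final: 0.003091 hr


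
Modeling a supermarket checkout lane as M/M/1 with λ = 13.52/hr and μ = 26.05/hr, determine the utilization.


ρ = λ/μ = 13.52/26.05 = 0.5190

Final: 0.5190


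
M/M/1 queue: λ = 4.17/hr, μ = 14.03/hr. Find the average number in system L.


ρ = λ/μ = 4.17/14.03 = 0.2972
L = ρ/(1−ρ) = 0.2972/(1 − 0.2972) = 0.2972/0.7028 = 0.4229

Final: 0.4229


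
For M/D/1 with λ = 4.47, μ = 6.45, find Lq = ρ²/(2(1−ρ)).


ρ = 4.47/6.45 = 0.6930
M/D/1: Lq = ρ²/(2(1−ρ)) = 0.4803/(2·0.3070) = 0.78228

Final: 0.78228


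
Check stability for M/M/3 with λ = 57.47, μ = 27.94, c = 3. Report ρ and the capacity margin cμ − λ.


Total capacity cμ = 3·27.94 = 83.82/hr
ρ = λ/(cμ) = 57.47/83.82 = 0.6856
Stable ⇔ ρ < 1: YES
Spare capacity = cμ − λ = 83.82 − 57.47 = 26.35/hr

Final: ρ = 0.6856; stable; margin = 26.35/hr


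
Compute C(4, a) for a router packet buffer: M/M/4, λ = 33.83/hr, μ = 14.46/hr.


a = λ/μ = 2.3396; ρ = a/4 = 0.5849
P₀ = 0.089144 (from M/M/c formula)
C(c,a) = [a^c/(c!(1−ρ))]·P₀ = [29.95952/(24·0.4151)]·0.089144
= 3.00718·0.089144 = 0.268073

Final: 0.268073


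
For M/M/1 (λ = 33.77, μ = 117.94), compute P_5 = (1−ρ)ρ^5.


ρ = 33.77/117.94 = 0.2863
P_n = (1−ρ)·ρ^n = (1 − 0.2863)·0.2863^5 = 0.7137·0.001925 = 0.001374

Final: 0.001374


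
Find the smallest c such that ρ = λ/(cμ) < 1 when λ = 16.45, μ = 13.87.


Stability requires cμ > λ ⇔ c > λ/μ.
λ/μ = 16.45/13.87 = 1.1860
Minimum integer c = ⌊1.1860⌋ + 1 = 2
Check: 2·13.87 = 27.74 > 16.45, while 1·13.87 = 13.87 ≤ 16.45

Final: 2 servers


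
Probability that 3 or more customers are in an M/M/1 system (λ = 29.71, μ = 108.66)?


ρ = 29.71/108.66 = 0.2734
P(N ≥ n) = ρ^n = 0.2734^3 = 0.020441

Final: 0.020441


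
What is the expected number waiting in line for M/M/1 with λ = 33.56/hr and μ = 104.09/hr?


ρ = 33.56/104.09 = 0.3224
Lq = ρ²/(1−ρ) = 0.1040/0.6776 = 0.1534

Final: 0.1534


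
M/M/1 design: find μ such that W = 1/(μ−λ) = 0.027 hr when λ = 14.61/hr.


W = 1/(μ−λ) ⇒ μ − λ = 1/W = 1/0.027 = 37.0370
μ = λ + 1/W = 14.61 + 37.0370 = 51.6470 per hr

Final: 51.6470 /hr


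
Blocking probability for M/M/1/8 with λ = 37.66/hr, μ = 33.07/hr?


ρ = λ/μ = 37.66/33.07 = 1.1388
P_K = (1−ρ)ρ^K/(1−ρ^(K+1)) = (-0.1388·2.828583)/(1 − 3.221181)
= -0.392597/-2.221181 = 0.176752

Final: 0.176752


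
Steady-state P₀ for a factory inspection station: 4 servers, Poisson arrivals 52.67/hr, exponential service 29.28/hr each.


a = λ/μ = 52.67/29.28 = 1.7988; ρ = a/c = 0.4497
Σ_{k=0}^{3} a^k/k! (terms k=0..3) = 1.00000 + 1.79884 + 1.61791 + 0.97012 = 5.38687
Tail: a^4/(4!(1−ρ)) = 10.47054/(24·0.5503) = 0.79280
P₀ = 1/(5.38687 + 0.79280) = 1/6.17967 = 0.161821

Final: 0.161821


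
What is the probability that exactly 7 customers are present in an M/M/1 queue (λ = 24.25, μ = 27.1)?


ρ = 24.25/27.1 = 0.8948
P_n = (1−ρ)·ρ^n = (1 − 0.8948)·0.8948^7 = 0.1052·0.459407 = 0.048314

Final: 0.048314


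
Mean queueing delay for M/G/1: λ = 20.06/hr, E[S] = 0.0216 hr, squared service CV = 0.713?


ρ = λ·E[S] = 20.06·0.0216 = 0.4333
E[S²] = E[S]²(1+C_s²) = 0.0216²·(1+0.713) = 0.0007992
Wq = λ·E[S²]/(2(1−ρ)) = 20.06·0.0007992/(2·0.5667) = 0.01415 hr

Final: 0.01415 hr


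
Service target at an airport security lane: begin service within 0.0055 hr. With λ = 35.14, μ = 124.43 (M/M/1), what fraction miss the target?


ρ = 35.14/124.43 = 0.2824
P(Wq > t) = ρ·e^{−(μ−λ)t} = 0.2824·e^{−0.4911}
= 0.2824·0.611956 = 0.172821

Final: 0.172821


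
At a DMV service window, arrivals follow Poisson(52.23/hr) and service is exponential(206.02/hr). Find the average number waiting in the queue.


ρ = 52.23/206.02 = 0.2535
Lq = ρ²/(1−ρ) = 0.06427/0.7465 = 0.08610

Final: 0.08610


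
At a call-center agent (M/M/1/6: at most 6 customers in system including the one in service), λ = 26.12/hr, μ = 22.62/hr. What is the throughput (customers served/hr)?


ρ = 1.1547; P_K = (1−ρ)ρ^6/(1−ρ^7) = 0.211115
λ_eff = λ(1 − P_K) = 26.12·(1 − 0.211115) = 26.12·0.788885 = 20.6057 /hr

Final: 20.6057 /hr


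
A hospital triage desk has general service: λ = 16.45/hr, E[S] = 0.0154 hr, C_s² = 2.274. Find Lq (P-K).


ρ = λ·E[S] = 16.45·0.0154 = 0.2533
Lq = ρ²(1+C_s²)/(2(1−ρ)) = 0.06418·(1+2.274)/(2·0.7467)
= 0.06418·3.2740/1.4933 = 0.14070

Final: 0.14070


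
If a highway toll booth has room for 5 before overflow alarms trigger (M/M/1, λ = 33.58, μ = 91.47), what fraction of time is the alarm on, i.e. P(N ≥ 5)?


ρ = 33.58/91.47 = 0.3671
P(N ≥ n) = ρ^n = 0.3671^5 = 0.006668

Final: 0.006668


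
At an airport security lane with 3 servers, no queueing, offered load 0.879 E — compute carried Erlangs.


B(3,0.879) = 0.047589 (Erlang-B)
Carried load = a(1 − B) = 0.879·(1 − 0.047589) = 0.879·0.952411 = 0.8372 E

Final: 0.8372 Erlangs


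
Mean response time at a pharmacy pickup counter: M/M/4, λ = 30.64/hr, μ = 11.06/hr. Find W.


a = 2.7703; ρ = 0.6926; P₀ = 0.052260
Lq = P₀·a^c·ρ/(c!(1−ρ)²) = 0.93998
Wq = Lq/λ = 0.93998/30.64 = 0.03068 hr
W = Wq + 1/μ = 0.03068 + 0.09042 = 0.12109 hr

Final: 0.12109 hr


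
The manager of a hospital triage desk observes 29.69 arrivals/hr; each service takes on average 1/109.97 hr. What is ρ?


ρ = λ/μ = 29.69/109.97 = 0.2700

Final: 0.2700


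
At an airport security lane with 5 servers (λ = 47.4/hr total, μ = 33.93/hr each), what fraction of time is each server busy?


ρ = λ/(cμ) = 47.4/(5·33.93) = 47.4/169.65 = 0.2794

Final: 0.2794


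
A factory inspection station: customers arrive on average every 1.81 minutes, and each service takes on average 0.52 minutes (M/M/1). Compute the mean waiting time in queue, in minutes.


λ = 60/1.81 = 33.1492 /hr
μ = 60/0.52 = 115.3846 /hr
ρ = λ/μ = 33.1492/115.3846 = 0.2873
Wq = ρ/(μ−λ) = 0.2873/(115.3846−33.1492) = 0.003494 hr
In minutes: 0.003494·60 = 0.2096 min

Final: 0.2096 min


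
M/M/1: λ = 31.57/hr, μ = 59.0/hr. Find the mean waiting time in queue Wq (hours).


ρ = 31.57/59.0 = 0.5351
Wq = ρ/(μ−λ) = 0.5351/(59.0 − 31.57) = 0.5351/27.43 = 0.01951 hr

Final: 0.01951 hr


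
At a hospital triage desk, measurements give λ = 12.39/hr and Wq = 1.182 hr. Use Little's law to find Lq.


Lq = λWq = 12.39·1.182 = 14.6450

Final: 14.6450


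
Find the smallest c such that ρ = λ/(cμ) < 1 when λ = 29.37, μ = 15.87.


Stability requires cμ > λ ⇔ c > λ/μ.
λ/μ = 29.37/15.87 = 1.8507
Minimum integer c = ⌊1.8507⌋ + 1 = 2
Check: 2·15.87 = 31.74 > 29.37, while 1·15.87 = 15.87 ≤ 29.37

Final: 2 servers


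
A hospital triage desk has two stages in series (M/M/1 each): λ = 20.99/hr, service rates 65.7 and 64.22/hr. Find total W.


Each node sees arrival rate λ = 20.99/hr (tandem ⇒ throughput preserved).
W₁ = 1/(μ₁−λ) = 1/(65.7−20.99) = 0.02237 hr
W₂ = 1/(μ₂−λ) = 1/(64.22−20.99) = 0.02313 hr
W_total = W₁ + W₂ = 0.02237 + 0.02313 = 0.04550 hr

Final: 0.04550 hr


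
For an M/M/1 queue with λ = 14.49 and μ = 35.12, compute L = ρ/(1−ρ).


ρ = λ/μ = 14.49/35.12 = 0.4126
L = ρ/(1−ρ) = 0.4126/(1 − 0.4126) = 0.4126/0.5874 = 0.7024

Final: 0.7024


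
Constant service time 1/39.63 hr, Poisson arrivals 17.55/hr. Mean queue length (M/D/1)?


ρ = 17.55/39.63 = 0.4428
M/D/1: Lq = ρ²/(2(1−ρ)) = 0.1961/(2·0.5572) = 0.17600

Final: 0.17600


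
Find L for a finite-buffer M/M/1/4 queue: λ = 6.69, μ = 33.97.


ρ = 6.69/33.97 = 0.1969
L = ρ[1 − (K+1)ρ^K + Kρ^(K+1)] / [(1−ρ)(1−ρ^(K+1))]
Numerator: 0.1969·(1 − 5·0.001504 + 4·0.0002962) = 0.195691
Denominator: (0.8031)·(0.999704) = 0.802824
L = 0.195691/0.802824 = 0.2438

Final: 0.2438


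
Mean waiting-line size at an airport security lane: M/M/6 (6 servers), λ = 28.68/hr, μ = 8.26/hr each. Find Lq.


a = λ/μ = 3.4722; ρ = a/6 = 0.5787
P₀ = 0.029838
Lq = P₀·a^c·ρ / (c!·(1−ρ)²) = 0.029838·1752.24407·0.5787/(720·0.17750)
= 0.23674

Final: 0.23674


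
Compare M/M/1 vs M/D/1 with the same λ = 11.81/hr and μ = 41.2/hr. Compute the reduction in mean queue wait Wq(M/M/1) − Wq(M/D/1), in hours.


ρ = 11.81/41.2 = 0.2867
Wq(M/M/1) = ρ/(μ−λ) = 0.2867/29.39 = 0.009753 hr
Wq(M/D/1) = ρ/(2(μ−λ)) = 0.004877 hr
Savings = 0.009753 − 0.004877 = 0.004877 hr

Final: 0.004877 hr


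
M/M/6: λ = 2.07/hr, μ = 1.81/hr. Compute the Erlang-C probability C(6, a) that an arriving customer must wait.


a = λ/μ = 1.1436; ρ = a/6 = 0.1906
P₀ = 0.318641 (from M/M/c formula)
C(c,a) = [a^c/(c!(1−ρ))]·P₀ = [2.23744/(720·0.8094)]·0.318641
= 0.003839·0.318641 = 0.001223

Final: 0.001223


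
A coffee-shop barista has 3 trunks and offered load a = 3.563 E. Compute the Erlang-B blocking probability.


B(c,a) = (a^c/c!) / Σ_{k=0}^{c} a^k/k!
a^3/3! = 7.538696
Σ terms (k=0..3): 1.00000 + 3.56300 + 6.34748 + 7.53870 = 18.449180
B = 7.538696/18.449180 = 0.408620

Final: 0.408620


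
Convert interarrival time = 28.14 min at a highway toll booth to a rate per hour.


λ = 1/(interarrival time) in consistent units.
1 hour = 60 min, so λ = 60/28.14 = 2.1322 per hour

Final: 2.1322 /hr


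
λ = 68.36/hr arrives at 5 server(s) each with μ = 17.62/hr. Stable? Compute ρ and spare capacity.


Total capacity cμ = 5·17.62 = 88.10/hr
ρ = λ/(cμ) = 68.36/88.10 = 0.7759
Stable ⇔ ρ < 1: YES
Spare capacity = cμ − λ = 88.10 − 68.36 = 19.74/hr

Final: ρ = 0.7759; stable; margin = 19.74/hr


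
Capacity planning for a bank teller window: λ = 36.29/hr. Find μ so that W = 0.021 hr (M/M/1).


W = 1/(μ−λ) ⇒ μ − λ = 1/W = 1/0.021 = 47.6190
μ = λ + 1/W = 36.29 + 47.6190 = 83.9090 per hr

Final: 83.9090 /hr


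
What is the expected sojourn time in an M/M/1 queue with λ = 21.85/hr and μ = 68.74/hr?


W = 1/(μ−λ) = 1/(68.74 − 21.85) = 1/46.89 = 0.02133 hr

Final: 0.02133 hr


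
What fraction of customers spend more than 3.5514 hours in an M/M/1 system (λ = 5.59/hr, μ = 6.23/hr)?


W ~ Exponential(μ−λ) for M/M/1.
μ − λ = 6.23 − 5.59 = 0.6400
P(W > t) = e^{−(μ−λ)t} = e^{−2.2729} = 0.103013

Final: 0.103013


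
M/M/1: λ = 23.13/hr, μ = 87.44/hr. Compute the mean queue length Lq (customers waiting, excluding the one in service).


ρ = 23.13/87.44 = 0.2645
Lq = ρ²/(1−ρ) = 0.06997/0.7355 = 0.09514

Final: 0.09514


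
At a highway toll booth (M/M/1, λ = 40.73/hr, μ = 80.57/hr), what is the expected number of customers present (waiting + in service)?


ρ = λ/μ = 40.73/80.57 = 0.5055
L = ρ/(1−ρ) = 0.5055/(1 − 0.5055) = 0.5055/0.4945 = 1.0223

Final: 1.0223
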